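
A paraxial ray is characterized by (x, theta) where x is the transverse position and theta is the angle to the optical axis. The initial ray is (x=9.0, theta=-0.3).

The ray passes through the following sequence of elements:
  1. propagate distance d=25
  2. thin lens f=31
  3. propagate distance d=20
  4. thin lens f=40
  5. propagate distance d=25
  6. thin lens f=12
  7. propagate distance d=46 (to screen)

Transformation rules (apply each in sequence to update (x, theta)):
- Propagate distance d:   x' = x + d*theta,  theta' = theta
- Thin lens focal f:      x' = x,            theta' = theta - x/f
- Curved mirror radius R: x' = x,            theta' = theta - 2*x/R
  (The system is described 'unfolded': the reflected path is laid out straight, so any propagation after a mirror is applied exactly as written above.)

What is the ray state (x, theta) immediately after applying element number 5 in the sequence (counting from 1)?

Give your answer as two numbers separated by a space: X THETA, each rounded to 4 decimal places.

Answer: -10.7601 -0.2117

Derivation:
Initial: x=9.0000 theta=-0.3000
After 1 (propagate distance d=25): x=1.5000 theta=-0.3000
After 2 (thin lens f=31): x=1.5000 theta=-54/155 (≈-0.3484)
After 3 (propagate distance d=20): x=-339/62 (≈-5.4677) theta=-54/155 (≈-0.3484)
After 4 (thin lens f=40): x=-339/62 (≈-5.4677) theta=-105/496 (≈-0.2117)
After 5 (propagate distance d=25): x=-5337/496 (≈-10.7601) theta=-105/496 (≈-0.2117)
Rounded to 4 decimal places: x = -10.7601, theta = -0.2117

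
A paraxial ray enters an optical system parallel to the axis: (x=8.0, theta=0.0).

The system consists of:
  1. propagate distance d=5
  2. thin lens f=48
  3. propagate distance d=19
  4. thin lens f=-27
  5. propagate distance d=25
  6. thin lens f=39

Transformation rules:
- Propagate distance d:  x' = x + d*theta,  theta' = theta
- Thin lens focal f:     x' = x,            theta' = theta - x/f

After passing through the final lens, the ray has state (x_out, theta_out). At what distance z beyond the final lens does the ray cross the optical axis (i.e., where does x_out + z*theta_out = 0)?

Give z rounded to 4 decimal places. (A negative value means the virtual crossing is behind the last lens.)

Initial: x=8.0000 theta=0.0000
After 1 (propagate distance d=5): x=8.0000 theta=0.0000
After 2 (thin lens f=48): x=8.0000 theta=-1/6 (≈-0.1667)
After 3 (propagate distance d=19): x=29/6 (≈4.8333) theta=-1/6 (≈-0.1667)
After 4 (thin lens f=-27): x=29/6 (≈4.8333) theta=1/81 (≈0.0123)
After 5 (propagate distance d=25): x=833/162 (≈5.1420) theta=1/81 (≈0.0123)
After 6 (thin lens f=39): x=833/162 (≈5.1420) theta=-755/6318 (≈-0.1195)
z_focus = -x_out/theta_out = -(833/162)/(-755/6318) = 32487/755 ≈ 43.0291
Rounded to 4 decimal places: z = 43.0291

Answer: 43.0291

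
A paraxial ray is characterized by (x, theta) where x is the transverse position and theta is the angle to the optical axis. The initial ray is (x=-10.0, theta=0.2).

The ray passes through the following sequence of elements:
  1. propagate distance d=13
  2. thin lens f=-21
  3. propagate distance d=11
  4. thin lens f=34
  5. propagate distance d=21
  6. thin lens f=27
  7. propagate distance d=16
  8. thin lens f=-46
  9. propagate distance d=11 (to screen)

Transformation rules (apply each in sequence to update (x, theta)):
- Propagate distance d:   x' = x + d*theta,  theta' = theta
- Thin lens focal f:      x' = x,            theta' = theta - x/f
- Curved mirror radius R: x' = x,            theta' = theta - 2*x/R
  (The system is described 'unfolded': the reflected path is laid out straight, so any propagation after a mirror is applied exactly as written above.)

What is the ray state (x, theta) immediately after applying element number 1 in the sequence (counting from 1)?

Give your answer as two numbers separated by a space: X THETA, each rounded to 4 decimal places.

Answer: -7.4000 0.2000

Derivation:
Initial: x=-10.0000 theta=0.2000
After 1 (propagate distance d=13): x=-7.4000 theta=0.2000
Rounded to 4 decimal places: x = -7.4000, theta = 0.2000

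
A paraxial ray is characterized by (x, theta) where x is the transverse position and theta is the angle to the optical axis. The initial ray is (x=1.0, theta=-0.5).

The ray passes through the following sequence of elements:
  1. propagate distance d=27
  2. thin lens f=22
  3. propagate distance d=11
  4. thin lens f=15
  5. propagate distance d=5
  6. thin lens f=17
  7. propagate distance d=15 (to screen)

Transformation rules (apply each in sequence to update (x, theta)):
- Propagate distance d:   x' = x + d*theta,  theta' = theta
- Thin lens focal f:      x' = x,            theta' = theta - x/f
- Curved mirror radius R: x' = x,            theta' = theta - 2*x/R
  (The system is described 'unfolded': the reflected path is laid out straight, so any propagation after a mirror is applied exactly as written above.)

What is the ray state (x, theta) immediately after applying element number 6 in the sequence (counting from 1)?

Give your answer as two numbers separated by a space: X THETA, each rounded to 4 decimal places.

Initial: x=1.0000 theta=-0.5000
After 1 (propagate distance d=27): x=-12.5000 theta=-0.5000
After 2 (thin lens f=22): x=-12.5000 theta=3/44 (≈0.0682)
After 3 (propagate distance d=11): x=-11.7500 theta=3/44 (≈0.0682)
After 4 (thin lens f=15): x=-11.7500 theta=281/330 (≈0.8515)
After 5 (propagate distance d=5): x=-989/132 (≈-7.4924) theta=281/330 (≈0.8515)
After 6 (thin lens f=17): x=-989/132 (≈-7.4924) theta=4833/3740 (≈1.2922)
Rounded to 4 decimal places: x = -7.4924, theta = 1.2922

Answer: -7.4924 1.2922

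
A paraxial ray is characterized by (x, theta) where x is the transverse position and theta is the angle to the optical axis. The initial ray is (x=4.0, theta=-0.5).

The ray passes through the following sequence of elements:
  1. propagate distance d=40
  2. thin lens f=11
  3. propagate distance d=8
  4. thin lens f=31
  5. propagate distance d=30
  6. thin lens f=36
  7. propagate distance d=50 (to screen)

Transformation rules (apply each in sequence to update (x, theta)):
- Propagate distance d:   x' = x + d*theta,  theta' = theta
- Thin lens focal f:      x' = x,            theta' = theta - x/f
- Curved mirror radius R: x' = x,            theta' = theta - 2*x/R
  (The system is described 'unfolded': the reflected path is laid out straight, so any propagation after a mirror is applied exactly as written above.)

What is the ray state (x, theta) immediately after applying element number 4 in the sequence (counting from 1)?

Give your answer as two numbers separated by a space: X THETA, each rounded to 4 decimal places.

Initial: x=4.0000 theta=-0.5000
After 1 (propagate distance d=40): x=-16.0000 theta=-0.5000
After 2 (thin lens f=11): x=-16.0000 theta=21/22 (≈0.9545)
After 3 (propagate distance d=8): x=-92/11 (≈-8.3636) theta=21/22 (≈0.9545)
After 4 (thin lens f=31): x=-92/11 (≈-8.3636) theta=835/682 (≈1.2243)
Rounded to 4 decimal places: x = -8.3636, theta = 1.2243

Answer: -8.3636 1.2243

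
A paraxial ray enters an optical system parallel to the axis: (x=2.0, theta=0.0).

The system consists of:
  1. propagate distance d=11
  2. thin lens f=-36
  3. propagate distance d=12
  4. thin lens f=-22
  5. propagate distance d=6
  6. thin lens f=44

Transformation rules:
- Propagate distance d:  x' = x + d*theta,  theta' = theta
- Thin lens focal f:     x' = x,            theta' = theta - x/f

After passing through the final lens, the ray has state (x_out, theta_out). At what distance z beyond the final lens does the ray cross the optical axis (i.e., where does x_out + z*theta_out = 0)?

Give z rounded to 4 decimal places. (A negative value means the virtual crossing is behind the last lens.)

Answer: -40.4888

Derivation:
Initial: x=2.0000 theta=0.0000
After 1 (propagate distance d=11): x=2.0000 theta=0.0000
After 2 (thin lens f=-36): x=2.0000 theta=1/18 (≈0.0556)
After 3 (propagate distance d=12): x=8/3 (≈2.6667) theta=1/18 (≈0.0556)
After 4 (thin lens f=-22): x=8/3 (≈2.6667) theta=35/198 (≈0.1768)
After 5 (propagate distance d=6): x=41/11 (≈3.7273) theta=35/198 (≈0.1768)
After 6 (thin lens f=44): x=41/11 (≈3.7273) theta=401/4356 (≈0.0921)
z_focus = -x_out/theta_out = -(41/11)/(401/4356) = -16236/401 ≈ -40.4888
Rounded to 4 decimal places: z = -40.4888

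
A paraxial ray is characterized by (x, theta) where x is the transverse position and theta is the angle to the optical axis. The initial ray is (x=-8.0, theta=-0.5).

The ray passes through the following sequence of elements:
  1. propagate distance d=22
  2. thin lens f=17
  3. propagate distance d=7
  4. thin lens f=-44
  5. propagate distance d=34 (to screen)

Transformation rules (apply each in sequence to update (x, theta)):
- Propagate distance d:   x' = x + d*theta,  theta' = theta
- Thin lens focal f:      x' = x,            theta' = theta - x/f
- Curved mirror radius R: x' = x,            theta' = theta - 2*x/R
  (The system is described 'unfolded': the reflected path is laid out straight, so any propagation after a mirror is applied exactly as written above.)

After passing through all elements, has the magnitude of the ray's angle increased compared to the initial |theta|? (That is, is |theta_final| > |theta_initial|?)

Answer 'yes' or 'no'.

Answer: no

Derivation:
Initial: x=-8.0000 theta=-0.5000
After 1 (propagate distance d=22): x=-19.0000 theta=-0.5000
After 2 (thin lens f=17): x=-19.0000 theta=21/34 (≈0.6176)
After 3 (propagate distance d=7): x=-499/34 (≈-14.6765) theta=21/34 (≈0.6176)
After 4 (thin lens f=-44): x=-499/34 (≈-14.6765) theta=25/88 (≈0.2841)
After 5 (propagate distance d=34 (to screen)): x=-3753/748 (≈-5.0174) theta=25/88 (≈0.2841)
|theta_initial|=0.5000 |theta_final|=25/88 (≈0.2841) -> not increased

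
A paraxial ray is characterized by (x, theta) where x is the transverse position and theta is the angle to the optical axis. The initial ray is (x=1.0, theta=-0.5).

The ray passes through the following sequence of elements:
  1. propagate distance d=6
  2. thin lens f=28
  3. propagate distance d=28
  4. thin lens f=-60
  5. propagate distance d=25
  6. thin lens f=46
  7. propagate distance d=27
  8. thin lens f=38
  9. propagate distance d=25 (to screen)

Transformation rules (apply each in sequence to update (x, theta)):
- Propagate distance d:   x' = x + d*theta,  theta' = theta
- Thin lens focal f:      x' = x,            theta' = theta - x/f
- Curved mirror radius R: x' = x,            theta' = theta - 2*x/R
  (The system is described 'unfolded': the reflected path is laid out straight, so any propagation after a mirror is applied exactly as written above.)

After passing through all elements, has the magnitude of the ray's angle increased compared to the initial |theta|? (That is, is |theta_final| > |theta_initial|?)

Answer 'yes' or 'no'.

Answer: yes

Derivation:
Initial: x=1.0000 theta=-0.5000
After 1 (propagate distance d=6): x=-2.0000 theta=-0.5000
After 2 (thin lens f=28): x=-2.0000 theta=-3/7 (≈-0.4286)
After 3 (propagate distance d=28): x=-14.0000 theta=-3/7 (≈-0.4286)
After 4 (thin lens f=-60): x=-14.0000 theta=-139/210 (≈-0.6619)
After 5 (propagate distance d=25): x=-1283/42 (≈-30.5476) theta=-139/210 (≈-0.6619)
After 6 (thin lens f=46): x=-1283/42 (≈-30.5476) theta=1/460 (≈0.0022)
After 7 (propagate distance d=27): x=-294523/9660 (≈-30.4889) theta=1/460 (≈0.0022)
After 8 (thin lens f=38): x=-294523/9660 (≈-30.4889) theta=295321/367080 (≈0.8045)
After 9 (propagate distance d=25 (to screen)): x=-3808849/367080 (≈-10.3761) theta=295321/367080 (≈0.8045)
|theta_initial|=0.5000 |theta_final|=295321/367080 (≈0.8045) -> increased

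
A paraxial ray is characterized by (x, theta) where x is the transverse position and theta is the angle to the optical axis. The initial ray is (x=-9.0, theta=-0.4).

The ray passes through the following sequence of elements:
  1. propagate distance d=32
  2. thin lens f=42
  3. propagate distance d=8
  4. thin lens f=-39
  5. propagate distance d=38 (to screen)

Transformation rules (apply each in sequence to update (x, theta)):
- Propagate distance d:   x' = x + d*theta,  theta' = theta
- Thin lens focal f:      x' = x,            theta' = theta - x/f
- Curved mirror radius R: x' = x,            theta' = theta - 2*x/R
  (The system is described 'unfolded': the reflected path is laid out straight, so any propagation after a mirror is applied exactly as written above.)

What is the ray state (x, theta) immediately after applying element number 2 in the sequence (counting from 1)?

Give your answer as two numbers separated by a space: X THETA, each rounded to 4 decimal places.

Answer: -21.8000 0.1190

Derivation:
Initial: x=-9.0000 theta=-0.4000
After 1 (propagate distance d=32): x=-21.8000 theta=-0.4000
After 2 (thin lens f=42): x=-21.8000 theta=5/42 (≈0.1190)
Rounded to 4 decimal places: x = -21.8000, theta = 0.1190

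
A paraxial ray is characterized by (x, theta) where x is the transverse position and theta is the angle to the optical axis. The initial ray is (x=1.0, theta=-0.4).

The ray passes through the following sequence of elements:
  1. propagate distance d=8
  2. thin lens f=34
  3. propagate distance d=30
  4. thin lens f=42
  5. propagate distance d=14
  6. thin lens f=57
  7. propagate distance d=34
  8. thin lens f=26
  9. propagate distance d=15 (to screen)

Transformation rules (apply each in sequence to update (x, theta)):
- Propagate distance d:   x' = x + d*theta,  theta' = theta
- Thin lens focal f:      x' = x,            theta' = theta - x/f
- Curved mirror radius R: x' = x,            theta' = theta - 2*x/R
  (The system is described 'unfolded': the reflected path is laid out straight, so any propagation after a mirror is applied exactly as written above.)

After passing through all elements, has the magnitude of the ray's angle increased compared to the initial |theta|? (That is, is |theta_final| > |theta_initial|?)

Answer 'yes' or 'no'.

Answer: yes

Derivation:
Initial: x=1.0000 theta=-0.4000
After 1 (propagate distance d=8): x=-2.2000 theta=-0.4000
After 2 (thin lens f=34): x=-2.2000 theta=-57/170 (≈-0.3353)
After 3 (propagate distance d=30): x=-1042/85 (≈-12.2588) theta=-57/170 (≈-0.3353)
After 4 (thin lens f=42): x=-1042/85 (≈-12.2588) theta=-31/714 (≈-0.0434)
After 5 (propagate distance d=14): x=-193/15 (≈-12.8667) theta=-31/714 (≈-0.0434)
After 6 (thin lens f=57): x=-193/15 (≈-12.8667) theta=37099/203490 (≈0.1823)
After 7 (propagate distance d=34): x=-39908/5985 (≈-6.6680) theta=37099/203490 (≈0.1823)
After 8 (thin lens f=26): x=-39908/5985 (≈-6.6680) theta=1160723/2645370 (≈0.4388)
After 9 (propagate distance d=15 (to screen)): x=-228491/2645370 (≈-0.0864) theta=1160723/2645370 (≈0.4388)
|theta_initial|=0.4000 |theta_final|=1160723/2645370 (≈0.4388) -> increased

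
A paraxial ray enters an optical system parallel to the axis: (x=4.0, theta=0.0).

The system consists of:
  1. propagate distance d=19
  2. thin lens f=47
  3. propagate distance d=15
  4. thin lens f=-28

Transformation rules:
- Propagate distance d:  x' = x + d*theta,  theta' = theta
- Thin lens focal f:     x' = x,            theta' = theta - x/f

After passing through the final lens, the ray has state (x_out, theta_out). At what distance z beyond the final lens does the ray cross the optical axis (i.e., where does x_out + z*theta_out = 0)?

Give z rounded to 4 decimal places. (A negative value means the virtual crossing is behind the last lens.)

Answer: -224.0000

Derivation:
Initial: x=4.0000 theta=0.0000
After 1 (propagate distance d=19): x=4.0000 theta=0.0000
After 2 (thin lens f=47): x=4.0000 theta=-4/47 (≈-0.0851)
After 3 (propagate distance d=15): x=128/47 (≈2.7234) theta=-4/47 (≈-0.0851)
After 4 (thin lens f=-28): x=128/47 (≈2.7234) theta=4/329 (≈0.0122)
z_focus = -x_out/theta_out = -(128/47)/(4/329) = -224.0000
Rounded to 4 decimal places: z = -224.0000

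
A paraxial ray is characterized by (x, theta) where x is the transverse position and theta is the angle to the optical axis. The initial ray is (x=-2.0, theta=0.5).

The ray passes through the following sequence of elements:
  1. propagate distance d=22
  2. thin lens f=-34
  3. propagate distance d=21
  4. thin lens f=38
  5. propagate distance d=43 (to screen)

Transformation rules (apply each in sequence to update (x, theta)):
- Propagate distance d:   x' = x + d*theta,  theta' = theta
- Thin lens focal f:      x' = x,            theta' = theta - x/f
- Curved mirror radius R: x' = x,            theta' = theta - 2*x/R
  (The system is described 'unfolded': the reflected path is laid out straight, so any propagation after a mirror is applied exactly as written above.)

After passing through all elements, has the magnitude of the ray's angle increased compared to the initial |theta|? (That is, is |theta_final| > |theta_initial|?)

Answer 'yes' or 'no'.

Initial: x=-2.0000 theta=0.5000
After 1 (propagate distance d=22): x=9.0000 theta=0.5000
After 2 (thin lens f=-34): x=9.0000 theta=13/17 (≈0.7647)
After 3 (propagate distance d=21): x=426/17 (≈25.0588) theta=13/17 (≈0.7647)
After 4 (thin lens f=38): x=426/17 (≈25.0588) theta=2/19 (≈0.1053)
After 5 (propagate distance d=43 (to screen)): x=9556/323 (≈29.5851) theta=2/19 (≈0.1053)
|theta_initial|=0.5000 |theta_final|=2/19 (≈0.1053) -> not increased

Answer: no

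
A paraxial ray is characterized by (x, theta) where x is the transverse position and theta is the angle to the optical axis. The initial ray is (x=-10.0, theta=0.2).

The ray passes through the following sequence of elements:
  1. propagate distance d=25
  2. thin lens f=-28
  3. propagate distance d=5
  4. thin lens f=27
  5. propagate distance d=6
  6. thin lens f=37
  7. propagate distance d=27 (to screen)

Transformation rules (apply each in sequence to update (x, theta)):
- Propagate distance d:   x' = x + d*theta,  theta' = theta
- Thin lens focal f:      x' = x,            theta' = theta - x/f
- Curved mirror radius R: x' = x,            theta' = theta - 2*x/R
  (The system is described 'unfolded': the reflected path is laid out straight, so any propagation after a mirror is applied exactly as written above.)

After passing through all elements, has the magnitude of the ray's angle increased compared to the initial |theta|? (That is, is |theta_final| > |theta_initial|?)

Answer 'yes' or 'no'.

Answer: yes

Derivation:
Initial: x=-10.0000 theta=0.2000
After 1 (propagate distance d=25): x=-5.0000 theta=0.2000
After 2 (thin lens f=-28): x=-5.0000 theta=3/140 (≈0.0214)
After 3 (propagate distance d=5): x=-137/28 (≈-4.8929) theta=3/140 (≈0.0214)
After 4 (thin lens f=27): x=-137/28 (≈-4.8929) theta=383/1890 (≈0.2026)
After 5 (propagate distance d=6): x=-4633/1260 (≈-3.6770) theta=383/1890 (≈0.2026)
After 6 (thin lens f=37): x=-4633/1260 (≈-3.6770) theta=42241/139860 (≈0.3020)
After 7 (propagate distance d=27 (to screen)): x=52187/11655 (≈4.4776) theta=42241/139860 (≈0.3020)
|theta_initial|=0.2000 |theta_final|=42241/139860 (≈0.3020) -> increased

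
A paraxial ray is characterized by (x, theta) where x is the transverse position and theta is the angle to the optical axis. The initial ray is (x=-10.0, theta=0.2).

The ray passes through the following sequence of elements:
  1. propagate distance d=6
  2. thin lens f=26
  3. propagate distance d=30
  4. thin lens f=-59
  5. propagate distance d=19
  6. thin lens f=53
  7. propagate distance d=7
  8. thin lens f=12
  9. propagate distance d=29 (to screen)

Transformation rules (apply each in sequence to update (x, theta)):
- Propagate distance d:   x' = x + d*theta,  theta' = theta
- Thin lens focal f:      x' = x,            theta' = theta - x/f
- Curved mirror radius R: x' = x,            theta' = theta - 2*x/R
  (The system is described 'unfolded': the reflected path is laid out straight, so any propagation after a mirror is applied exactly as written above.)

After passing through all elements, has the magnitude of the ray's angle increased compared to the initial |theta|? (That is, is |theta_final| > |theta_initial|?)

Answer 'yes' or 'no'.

Initial: x=-10.0000 theta=0.2000
After 1 (propagate distance d=6): x=-8.8000 theta=0.2000
After 2 (thin lens f=26): x=-8.8000 theta=7/13 (≈0.5385)
After 3 (propagate distance d=30): x=478/65 (≈7.3538) theta=7/13 (≈0.5385)
After 4 (thin lens f=-59): x=478/65 (≈7.3538) theta=2543/3835 (≈0.6631)
After 5 (propagate distance d=19): x=76519/3835 (≈19.9528) theta=2543/3835 (≈0.6631)
After 6 (thin lens f=53): x=76519/3835 (≈19.9528) theta=11652/40651 (≈0.2866)
After 7 (propagate distance d=7): x=4463327/203255 (≈21.9592) theta=11652/40651 (≈0.2866)
After 8 (thin lens f=12): x=4463327/203255 (≈21.9592) theta=-3764207/2439060 (≈-1.5433)
After 9 (propagate distance d=29 (to screen)): x=-4277083/187620 (≈-22.7965) theta=-3764207/2439060 (≈-1.5433)
|theta_initial|=0.2000 |theta_final|=3764207/2439060 (≈1.5433) -> increased

Answer: yes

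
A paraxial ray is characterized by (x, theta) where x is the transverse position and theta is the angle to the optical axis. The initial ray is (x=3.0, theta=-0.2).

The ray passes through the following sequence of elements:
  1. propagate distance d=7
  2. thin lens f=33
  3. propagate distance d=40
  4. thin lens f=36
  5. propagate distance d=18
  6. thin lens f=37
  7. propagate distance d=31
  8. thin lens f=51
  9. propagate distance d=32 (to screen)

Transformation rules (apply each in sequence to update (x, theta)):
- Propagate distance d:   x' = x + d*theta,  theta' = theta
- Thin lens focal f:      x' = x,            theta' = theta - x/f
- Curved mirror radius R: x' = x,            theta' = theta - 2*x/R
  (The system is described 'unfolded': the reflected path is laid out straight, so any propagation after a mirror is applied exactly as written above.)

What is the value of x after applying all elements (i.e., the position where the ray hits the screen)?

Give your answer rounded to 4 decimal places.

Initial: x=3.0000 theta=-0.2000
After 1 (propagate distance d=7): x=1.6000 theta=-0.2000
After 2 (thin lens f=33): x=1.6000 theta=-41/165 (≈-0.2485)
After 3 (propagate distance d=40): x=-1376/165 (≈-8.3394) theta=-41/165 (≈-0.2485)
After 4 (thin lens f=36): x=-1376/165 (≈-8.3394) theta=-5/297 (≈-0.0168)
After 5 (propagate distance d=18): x=-1426/165 (≈-8.6424) theta=-5/297 (≈-0.0168)
After 6 (thin lens f=37): x=-1426/165 (≈-8.6424) theta=11909/54945 (≈0.2167)
After 7 (propagate distance d=31): x=-105679/54945 (≈-1.9234) theta=11909/54945 (≈0.2167)
After 8 (thin lens f=51): x=-105679/54945 (≈-1.9234) theta=713038/2802195 (≈0.2545)
After 9 (propagate distance d=32 (to screen)): x=17427587/2802195 (≈6.2193) theta=713038/2802195 (≈0.2545)
Rounded to 4 decimal places: x = 6.2193

Answer: 6.2193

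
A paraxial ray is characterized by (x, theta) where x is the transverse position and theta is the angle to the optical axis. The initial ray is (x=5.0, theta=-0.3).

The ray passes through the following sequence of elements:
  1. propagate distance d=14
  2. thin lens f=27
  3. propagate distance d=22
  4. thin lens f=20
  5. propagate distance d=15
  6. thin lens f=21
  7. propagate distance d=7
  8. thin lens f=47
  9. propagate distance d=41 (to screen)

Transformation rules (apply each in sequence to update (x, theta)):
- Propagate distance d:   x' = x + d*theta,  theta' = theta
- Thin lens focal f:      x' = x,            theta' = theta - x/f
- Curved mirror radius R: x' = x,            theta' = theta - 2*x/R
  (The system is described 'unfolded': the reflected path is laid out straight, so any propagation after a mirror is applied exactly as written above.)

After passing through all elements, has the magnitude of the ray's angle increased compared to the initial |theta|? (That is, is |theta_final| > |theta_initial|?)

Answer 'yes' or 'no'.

Initial: x=5.0000 theta=-0.3000
After 1 (propagate distance d=14): x=0.8000 theta=-0.3000
After 2 (thin lens f=27): x=0.8000 theta=-89/270 (≈-0.3296)
After 3 (propagate distance d=22): x=-871/135 (≈-6.4519) theta=-89/270 (≈-0.3296)
After 4 (thin lens f=20): x=-871/135 (≈-6.4519) theta=-19/2700 (≈-0.0070)
After 5 (propagate distance d=15): x=-3541/540 (≈-6.5574) theta=-19/2700 (≈-0.0070)
After 6 (thin lens f=21): x=-3541/540 (≈-6.5574) theta=8653/28350 (≈0.3052)
After 7 (propagate distance d=7): x=-35809/8100 (≈-4.4209) theta=8653/28350 (≈0.3052)
After 8 (thin lens f=47): x=-35809/8100 (≈-4.4209) theta=212809/532980 (≈0.3993)
After 9 (propagate distance d=41 (to screen)): x=7961171/666225 (≈11.9497) theta=212809/532980 (≈0.3993)
|theta_initial|=0.3000 |theta_final|=212809/532980 (≈0.3993) -> increased

Answer: yes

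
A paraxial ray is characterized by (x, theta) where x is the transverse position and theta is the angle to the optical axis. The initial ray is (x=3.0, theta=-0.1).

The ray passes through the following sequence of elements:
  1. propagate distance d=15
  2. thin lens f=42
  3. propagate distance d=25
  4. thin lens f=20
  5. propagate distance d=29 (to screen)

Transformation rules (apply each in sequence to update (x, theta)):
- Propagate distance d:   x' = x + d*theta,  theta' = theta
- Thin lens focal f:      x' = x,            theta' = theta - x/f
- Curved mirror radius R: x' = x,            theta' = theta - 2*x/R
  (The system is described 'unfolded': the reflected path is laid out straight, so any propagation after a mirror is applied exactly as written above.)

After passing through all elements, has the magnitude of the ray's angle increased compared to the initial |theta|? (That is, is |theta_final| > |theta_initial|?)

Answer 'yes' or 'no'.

Initial: x=3.0000 theta=-0.1000
After 1 (propagate distance d=15): x=1.5000 theta=-0.1000
After 2 (thin lens f=42): x=1.5000 theta=-19/140 (≈-0.1357)
After 3 (propagate distance d=25): x=-53/28 (≈-1.8929) theta=-19/140 (≈-0.1357)
After 4 (thin lens f=20): x=-53/28 (≈-1.8929) theta=-23/560 (≈-0.0411)
After 5 (propagate distance d=29 (to screen)): x=-1727/560 (≈-3.0839) theta=-23/560 (≈-0.0411)
|theta_initial|=0.1000 |theta_final|=23/560 (≈0.0411) -> not increased

Answer: no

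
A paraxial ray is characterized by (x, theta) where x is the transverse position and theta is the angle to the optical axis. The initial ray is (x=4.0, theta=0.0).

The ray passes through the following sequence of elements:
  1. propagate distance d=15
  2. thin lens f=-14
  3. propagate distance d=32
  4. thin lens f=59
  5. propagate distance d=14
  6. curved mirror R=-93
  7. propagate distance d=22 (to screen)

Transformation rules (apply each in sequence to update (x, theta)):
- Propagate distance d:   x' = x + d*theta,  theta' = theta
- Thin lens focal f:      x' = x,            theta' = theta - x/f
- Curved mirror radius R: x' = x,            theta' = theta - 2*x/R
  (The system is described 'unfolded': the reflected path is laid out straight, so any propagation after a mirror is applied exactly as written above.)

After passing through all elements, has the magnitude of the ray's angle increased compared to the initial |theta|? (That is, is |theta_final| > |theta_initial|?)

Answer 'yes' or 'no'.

Answer: yes

Derivation:
Initial: x=4.0000 theta=0.0000
After 1 (propagate distance d=15): x=4.0000 theta=0.0000
After 2 (thin lens f=-14): x=4.0000 theta=2/7 (≈0.2857)
After 3 (propagate distance d=32): x=92/7 (≈13.1429) theta=2/7 (≈0.2857)
After 4 (thin lens f=59): x=92/7 (≈13.1429) theta=26/413 (≈0.0630)
After 5 (propagate distance d=14): x=5792/413 (≈14.0242) theta=26/413 (≈0.0630)
After 6 (curved mirror R=-93): x=5792/413 (≈14.0242) theta=14002/38409 (≈0.3645)
After 7 (propagate distance d=22 (to screen)): x=846700/38409 (≈22.0443) theta=14002/38409 (≈0.3645)
|theta_initial|=0.0000 |theta_final|=14002/38409 (≈0.3645) -> increased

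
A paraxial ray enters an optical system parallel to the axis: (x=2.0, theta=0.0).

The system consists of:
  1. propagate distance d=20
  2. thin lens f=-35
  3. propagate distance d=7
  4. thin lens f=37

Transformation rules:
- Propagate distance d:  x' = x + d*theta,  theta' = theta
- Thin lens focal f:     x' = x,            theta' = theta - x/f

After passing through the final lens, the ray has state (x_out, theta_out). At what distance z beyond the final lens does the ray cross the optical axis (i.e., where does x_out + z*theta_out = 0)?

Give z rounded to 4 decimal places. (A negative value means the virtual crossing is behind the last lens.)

Answer: 310.8000

Derivation:
Initial: x=2.0000 theta=0.0000
After 1 (propagate distance d=20): x=2.0000 theta=0.0000
After 2 (thin lens f=-35): x=2.0000 theta=2/35 (≈0.0571)
After 3 (propagate distance d=7): x=2.4000 theta=2/35 (≈0.0571)
After 4 (thin lens f=37): x=2.4000 theta=-2/259 (≈-0.0077)
z_focus = -x_out/theta_out = -(2.4000)/(-2/259) = 310.8000
Rounded to 4 decimal places: z = 310.8000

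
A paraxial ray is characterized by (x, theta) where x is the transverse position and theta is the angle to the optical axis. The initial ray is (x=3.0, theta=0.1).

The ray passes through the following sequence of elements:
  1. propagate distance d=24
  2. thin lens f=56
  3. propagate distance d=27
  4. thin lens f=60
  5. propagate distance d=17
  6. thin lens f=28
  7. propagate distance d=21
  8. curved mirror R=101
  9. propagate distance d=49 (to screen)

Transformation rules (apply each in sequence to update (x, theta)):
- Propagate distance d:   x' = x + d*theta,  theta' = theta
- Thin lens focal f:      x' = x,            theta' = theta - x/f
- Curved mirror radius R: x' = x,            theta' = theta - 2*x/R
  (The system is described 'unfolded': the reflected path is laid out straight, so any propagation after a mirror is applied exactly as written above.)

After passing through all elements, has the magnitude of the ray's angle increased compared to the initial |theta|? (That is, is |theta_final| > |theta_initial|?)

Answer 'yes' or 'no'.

Initial: x=3.0000 theta=0.1000
After 1 (propagate distance d=24): x=5.4000 theta=0.1000
After 2 (thin lens f=56): x=5.4000 theta=1/280 (≈0.0036)
After 3 (propagate distance d=27): x=1539/280 (≈5.4964) theta=1/280 (≈0.0036)
After 4 (thin lens f=60): x=1539/280 (≈5.4964) theta=-493/5600 (≈-0.0880)
After 5 (propagate distance d=17): x=22399/5600 (≈3.9998) theta=-493/5600 (≈-0.0880)
After 6 (thin lens f=28): x=22399/5600 (≈3.9998) theta=-36203/156800 (≈-0.2309)
After 7 (propagate distance d=21): x=-19013/22400 (≈-0.8488) theta=-36203/156800 (≈-0.2309)
After 8 (curved mirror R=101): x=-19013/22400 (≈-0.8488) theta=-3390321/15836800 (≈-0.2141)
After 9 (propagate distance d=49 (to screen)): x=-320657/28280 (≈-11.3386) theta=-3390321/15836800 (≈-0.2141)
|theta_initial|=0.1000 |theta_final|=3390321/15836800 (≈0.2141) -> increased

Answer: yes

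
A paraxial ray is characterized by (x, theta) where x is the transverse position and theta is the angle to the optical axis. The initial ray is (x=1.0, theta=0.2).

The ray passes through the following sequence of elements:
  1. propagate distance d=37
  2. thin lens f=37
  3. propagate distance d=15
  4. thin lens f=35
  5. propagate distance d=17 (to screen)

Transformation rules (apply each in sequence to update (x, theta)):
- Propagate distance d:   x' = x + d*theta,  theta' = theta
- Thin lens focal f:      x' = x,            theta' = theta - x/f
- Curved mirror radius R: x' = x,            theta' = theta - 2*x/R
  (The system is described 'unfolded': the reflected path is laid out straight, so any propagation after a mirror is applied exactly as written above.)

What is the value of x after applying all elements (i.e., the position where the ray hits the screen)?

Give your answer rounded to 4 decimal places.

Answer: 3.6520

Derivation:
Initial: x=1.0000 theta=0.2000
After 1 (propagate distance d=37): x=8.4000 theta=0.2000
After 2 (thin lens f=37): x=8.4000 theta=-1/37 (≈-0.0270)
After 3 (propagate distance d=15): x=1479/185 (≈7.9946) theta=-1/37 (≈-0.0270)
After 4 (thin lens f=35): x=1479/185 (≈7.9946) theta=-1654/6475 (≈-0.2554)
After 5 (propagate distance d=17 (to screen)): x=23647/6475 (≈3.6520) theta=-1654/6475 (≈-0.2554)
Rounded to 4 decimal places: x = 3.6520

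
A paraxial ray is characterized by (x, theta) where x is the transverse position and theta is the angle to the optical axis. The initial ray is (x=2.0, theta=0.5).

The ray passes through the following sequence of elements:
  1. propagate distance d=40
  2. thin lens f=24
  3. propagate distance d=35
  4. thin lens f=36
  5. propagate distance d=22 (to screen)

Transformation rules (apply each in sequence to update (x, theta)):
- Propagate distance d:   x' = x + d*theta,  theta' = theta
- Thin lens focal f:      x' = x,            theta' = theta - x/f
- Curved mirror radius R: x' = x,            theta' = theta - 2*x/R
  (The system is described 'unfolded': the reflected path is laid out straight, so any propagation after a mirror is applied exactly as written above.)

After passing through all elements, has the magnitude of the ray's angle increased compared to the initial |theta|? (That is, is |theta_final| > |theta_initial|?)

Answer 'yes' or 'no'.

Answer: yes

Derivation:
Initial: x=2.0000 theta=0.5000
After 1 (propagate distance d=40): x=22.0000 theta=0.5000
After 2 (thin lens f=24): x=22.0000 theta=-5/12 (≈-0.4167)
After 3 (propagate distance d=35): x=89/12 (≈7.4167) theta=-5/12 (≈-0.4167)
After 4 (thin lens f=36): x=89/12 (≈7.4167) theta=-269/432 (≈-0.6227)
After 5 (propagate distance d=22 (to screen)): x=-1357/216 (≈-6.2824) theta=-269/432 (≈-0.6227)
|theta_initial|=0.5000 |theta_final|=269/432 (≈0.6227) -> increased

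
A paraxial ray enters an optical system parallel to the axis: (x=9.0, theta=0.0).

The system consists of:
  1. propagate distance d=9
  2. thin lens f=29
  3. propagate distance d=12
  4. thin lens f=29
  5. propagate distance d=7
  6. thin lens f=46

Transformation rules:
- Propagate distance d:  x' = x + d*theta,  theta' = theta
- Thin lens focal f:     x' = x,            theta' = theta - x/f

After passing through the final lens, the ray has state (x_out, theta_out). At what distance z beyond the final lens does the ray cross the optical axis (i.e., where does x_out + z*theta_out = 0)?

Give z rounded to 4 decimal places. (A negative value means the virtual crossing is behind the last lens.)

Initial: x=9.0000 theta=0.0000
After 1 (propagate distance d=9): x=9.0000 theta=0.0000
After 2 (thin lens f=29): x=9.0000 theta=-9/29 (≈-0.3103)
After 3 (propagate distance d=12): x=153/29 (≈5.2759) theta=-9/29 (≈-0.3103)
After 4 (thin lens f=29): x=153/29 (≈5.2759) theta=-414/841 (≈-0.4923)
After 5 (propagate distance d=7): x=1539/841 (≈1.8300) theta=-414/841 (≈-0.4923)
After 6 (thin lens f=46): x=1539/841 (≈1.8300) theta=-20583/38686 (≈-0.5321)
z_focus = -x_out/theta_out = -(1539/841)/(-20583/38686) = 7866/2287 ≈ 3.4394
Rounded to 4 decimal places: z = 3.4394

Answer: 3.4394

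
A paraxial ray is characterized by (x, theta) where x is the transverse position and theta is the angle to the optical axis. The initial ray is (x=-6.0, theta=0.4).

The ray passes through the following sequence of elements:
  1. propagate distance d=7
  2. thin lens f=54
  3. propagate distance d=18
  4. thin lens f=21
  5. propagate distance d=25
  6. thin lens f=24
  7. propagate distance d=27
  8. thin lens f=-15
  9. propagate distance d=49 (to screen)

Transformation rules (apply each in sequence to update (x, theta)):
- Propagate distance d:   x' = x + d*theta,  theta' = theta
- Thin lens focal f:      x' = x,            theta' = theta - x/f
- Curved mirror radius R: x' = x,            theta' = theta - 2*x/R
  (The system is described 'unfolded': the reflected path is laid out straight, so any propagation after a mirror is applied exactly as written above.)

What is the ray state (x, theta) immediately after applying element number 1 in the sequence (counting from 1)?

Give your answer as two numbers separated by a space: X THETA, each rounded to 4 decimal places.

Answer: -3.2000 0.4000

Derivation:
Initial: x=-6.0000 theta=0.4000
After 1 (propagate distance d=7): x=-3.2000 theta=0.4000
Rounded to 4 decimal places: x = -3.2000, theta = 0.4000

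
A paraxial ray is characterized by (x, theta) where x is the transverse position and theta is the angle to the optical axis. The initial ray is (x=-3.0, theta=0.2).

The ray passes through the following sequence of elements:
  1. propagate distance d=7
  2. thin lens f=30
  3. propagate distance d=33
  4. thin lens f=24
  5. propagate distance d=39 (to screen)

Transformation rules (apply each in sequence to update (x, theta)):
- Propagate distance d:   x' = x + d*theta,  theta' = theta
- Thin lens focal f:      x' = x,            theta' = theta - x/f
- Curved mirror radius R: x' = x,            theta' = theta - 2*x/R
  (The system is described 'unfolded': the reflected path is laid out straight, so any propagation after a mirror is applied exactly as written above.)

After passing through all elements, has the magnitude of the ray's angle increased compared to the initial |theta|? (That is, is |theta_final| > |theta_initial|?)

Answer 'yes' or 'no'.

Answer: no

Derivation:
Initial: x=-3.0000 theta=0.2000
After 1 (propagate distance d=7): x=-1.6000 theta=0.2000
After 2 (thin lens f=30): x=-1.6000 theta=19/75 (≈0.2533)
After 3 (propagate distance d=33): x=6.7600 theta=19/75 (≈0.2533)
After 4 (thin lens f=24): x=6.7600 theta=-17/600 (≈-0.0283)
After 5 (propagate distance d=39 (to screen)): x=5.6550 theta=-17/600 (≈-0.0283)
|theta_initial|=0.2000 |theta_final|=17/600 (≈0.0283) -> not increased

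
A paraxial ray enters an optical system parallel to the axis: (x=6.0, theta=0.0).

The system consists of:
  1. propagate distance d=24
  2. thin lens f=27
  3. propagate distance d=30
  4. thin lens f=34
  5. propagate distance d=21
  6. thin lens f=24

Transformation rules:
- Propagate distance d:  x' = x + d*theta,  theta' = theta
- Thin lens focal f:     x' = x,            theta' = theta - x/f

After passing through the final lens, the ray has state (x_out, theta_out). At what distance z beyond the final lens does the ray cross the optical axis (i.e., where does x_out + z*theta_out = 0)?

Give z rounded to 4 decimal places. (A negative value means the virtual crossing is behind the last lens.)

Initial: x=6.0000 theta=0.0000
After 1 (propagate distance d=24): x=6.0000 theta=0.0000
After 2 (thin lens f=27): x=6.0000 theta=-2/9 (≈-0.2222)
After 3 (propagate distance d=30): x=-2/3 (≈-0.6667) theta=-2/9 (≈-0.2222)
After 4 (thin lens f=34): x=-2/3 (≈-0.6667) theta=-31/153 (≈-0.2026)
After 5 (propagate distance d=21): x=-251/51 (≈-4.9216) theta=-31/153 (≈-0.2026)
After 6 (thin lens f=24): x=-251/51 (≈-4.9216) theta=1/408 (≈0.0025)
z_focus = -x_out/theta_out = -(-251/51)/(1/408) = 2008.0000
Rounded to 4 decimal places: z = 2008.0000

Answer: 2008.0000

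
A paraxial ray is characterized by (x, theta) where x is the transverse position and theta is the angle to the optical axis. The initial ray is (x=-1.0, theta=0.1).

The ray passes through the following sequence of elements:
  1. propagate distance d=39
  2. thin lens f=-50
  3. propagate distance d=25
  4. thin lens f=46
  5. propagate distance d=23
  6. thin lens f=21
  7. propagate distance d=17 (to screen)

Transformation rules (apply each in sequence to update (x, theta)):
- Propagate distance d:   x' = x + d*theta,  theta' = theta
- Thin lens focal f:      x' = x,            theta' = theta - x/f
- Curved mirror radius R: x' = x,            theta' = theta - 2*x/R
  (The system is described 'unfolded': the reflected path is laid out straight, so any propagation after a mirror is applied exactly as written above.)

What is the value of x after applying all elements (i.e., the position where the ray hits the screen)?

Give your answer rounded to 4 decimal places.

Initial: x=-1.0000 theta=0.1000
After 1 (propagate distance d=39): x=2.9000 theta=0.1000
After 2 (thin lens f=-50): x=2.9000 theta=0.1580
After 3 (propagate distance d=25): x=6.8500 theta=0.1580
After 4 (thin lens f=46): x=6.8500 theta=209/23000 (≈0.0091)
After 5 (propagate distance d=23): x=7.0590 theta=209/23000 (≈0.0091)
After 6 (thin lens f=21): x=7.0590 theta=-6582/20125 (≈-0.3271)
After 7 (propagate distance d=17 (to screen)): x=241347/161000 (≈1.4990) theta=-6582/20125 (≈-0.3271)
Rounded to 4 decimal places: x = 1.4990

Answer: 1.4990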